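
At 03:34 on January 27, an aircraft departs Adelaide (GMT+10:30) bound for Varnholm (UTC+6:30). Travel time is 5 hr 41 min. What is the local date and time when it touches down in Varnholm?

05:15 on Jan 27

Varnholm is 4:00 behind Adelaide.
After 5 hours and 41 minutes it is 09:15 in Adelaide.
Shift by the zone difference: 09:15 − 4:00 = 05:15 on Jan 27 in Varnholm.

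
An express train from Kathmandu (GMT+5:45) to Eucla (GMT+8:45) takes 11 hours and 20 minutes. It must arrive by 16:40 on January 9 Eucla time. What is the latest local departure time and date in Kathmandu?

02:20 on Jan 9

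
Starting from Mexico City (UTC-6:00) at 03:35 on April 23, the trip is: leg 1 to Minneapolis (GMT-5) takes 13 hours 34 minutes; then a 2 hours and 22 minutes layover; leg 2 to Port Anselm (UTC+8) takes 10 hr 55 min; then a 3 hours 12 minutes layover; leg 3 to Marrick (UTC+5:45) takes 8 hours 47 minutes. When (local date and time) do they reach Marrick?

Convert departure to UTC: 03:35 + 6:00 = 09:35 UTC on Apr 23.
Add 13 hours 34 minutes leg 1 → 23:09 UTC.
Add 2 hours 22 minutes layover in Minneapolis → 01:31 UTC (Apr 24).
Add 10 hours 55 minutes leg 2 → 12:26 UTC.
Add 3 hours 12 minutes layover in Port Anselm → 15:38 UTC.
Add 8 hours and 47 minutes leg 3 → 00:25 UTC (Apr 25).
Marrick is UTC+5:45, so local arrival = 00:25 + 5:45 = 06:10 on Apr 25.

06:10 on April 25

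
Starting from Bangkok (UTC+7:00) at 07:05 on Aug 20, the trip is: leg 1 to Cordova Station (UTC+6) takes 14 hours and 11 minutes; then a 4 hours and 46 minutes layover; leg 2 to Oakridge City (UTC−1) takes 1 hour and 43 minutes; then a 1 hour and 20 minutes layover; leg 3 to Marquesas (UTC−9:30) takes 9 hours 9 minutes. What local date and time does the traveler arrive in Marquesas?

21:44 on August 20

Convert departure to UTC: 07:05 − 7:00 = 00:05 UTC on Aug 20.
Add 14 hours 11 minutes leg 1 → 14:16 UTC.
Add 4 hours 46 minutes layover in Cordova Station → 19:02 UTC.
Add 1 hour 43 minutes leg 2 → 20:45 UTC.
Add 1 hour 20 minutes layover in Oakridge City → 22:05 UTC.
Add 9 hours and 9 minutes leg 3 → 07:14 UTC (Aug 21).
Marquesas is UTC−9:30, so local arrival = 07:14 − 9:30 = 21:44 on Aug 20.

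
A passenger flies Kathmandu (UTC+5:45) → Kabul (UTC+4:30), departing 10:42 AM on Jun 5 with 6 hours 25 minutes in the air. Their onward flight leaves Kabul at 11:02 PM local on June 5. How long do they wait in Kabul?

Convert departure to UTC: 10:42 AM − 5:45 = 4:57 AM UTC on Jun 5.
Add 6 hours and 25 minutes flight time → 11:22 AM UTC.
Kabul is UTC+4:30, so local arrival = 11:22 AM + 4:30 = 3:52 PM on Jun 5.
Layover = 11:02 PM − 3:52 PM = 7 hours 10 minutes.

7 hours 10 minutes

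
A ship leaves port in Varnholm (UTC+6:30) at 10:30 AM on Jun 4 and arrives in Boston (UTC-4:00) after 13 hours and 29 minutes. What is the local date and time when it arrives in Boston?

1:29 PM on Jun 4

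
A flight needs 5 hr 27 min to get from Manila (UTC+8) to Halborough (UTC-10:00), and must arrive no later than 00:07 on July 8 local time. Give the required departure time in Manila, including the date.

12:40 on July 8

Target arrival in UTC: 00:07 + 10:00 = 10:07 on Jul 8.
Subtract 5 hours and 27 minutes → departure 04:40 UTC on Jul 8.
Manila is UTC+8:00: 04:40 + 8:00 = 12:40 on Jul 8.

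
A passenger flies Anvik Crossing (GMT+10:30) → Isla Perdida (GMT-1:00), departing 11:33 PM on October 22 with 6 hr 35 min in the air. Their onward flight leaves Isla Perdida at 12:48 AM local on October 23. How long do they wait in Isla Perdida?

Convert departure to UTC: 11:33 PM − 10:30 = 1:03 PM UTC on Oct 22.
Add 6 hours 35 minutes flight time → 7:38 PM UTC.
Isla Perdida is UTC−1:00, so local arrival = 7:38 PM − 1:00 = 6:38 PM on Oct 22.
Layover = 12:48 AM − 6:38 PM (+1 day) = 6 hours 10 minutes.

6 hours 10 minutes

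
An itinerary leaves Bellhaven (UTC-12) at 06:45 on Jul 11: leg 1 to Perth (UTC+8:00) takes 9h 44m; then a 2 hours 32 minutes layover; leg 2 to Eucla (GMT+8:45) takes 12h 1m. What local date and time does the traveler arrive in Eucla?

03:47 on July 13

Convert departure to UTC: 06:45 + 12:00 = 18:45 UTC on Jul 11.
Add 9 hours 44 minutes leg 1 → 04:29 UTC (Jul 12).
Add 2 hours 32 minutes layover in Perth → 07:01 UTC.
Add 12 hours 1 minute leg 2 → 19:02 UTC.
Eucla is UTC+8:45, so local arrival = 19:02 + 8:45 = 03:47 on Jul 13.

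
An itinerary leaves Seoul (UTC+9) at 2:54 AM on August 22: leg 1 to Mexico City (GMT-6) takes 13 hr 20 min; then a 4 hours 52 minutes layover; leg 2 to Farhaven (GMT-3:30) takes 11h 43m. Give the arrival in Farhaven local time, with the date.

8:19 PM on Aug 22

Convert departure to UTC: 2:54 AM − 9:00 = 5:54 PM UTC on Aug 21.
Add 13 hours 20 minutes leg 1 → 7:14 AM UTC (Aug 22).
Add 4 hours 52 minutes layover in Mexico City → 12:06 PM UTC.
Add 11 hours 43 minutes leg 2 → 11:49 PM UTC.
Farhaven is UTC−3:30, so local arrival = 11:49 PM − 3:30 = 8:19 PM on Aug 22.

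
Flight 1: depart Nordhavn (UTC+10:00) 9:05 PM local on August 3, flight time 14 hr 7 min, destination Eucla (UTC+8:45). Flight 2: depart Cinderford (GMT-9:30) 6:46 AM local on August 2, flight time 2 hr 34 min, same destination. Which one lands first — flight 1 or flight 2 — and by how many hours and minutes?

Flight 1 in UTC: 9:05 PM − 10:00 = 11:05 AM on Aug 3.
+14 hours 7 minutes → arrive 1:12 AM UTC on Aug 4.
Flight 2 in UTC: 6:46 AM + 9:30 = 4:16 PM on Aug 2.
+2 hours 34 minutes → arrive 6:50 PM UTC on Aug 2.
Flight 2 lands earlier by 30 hours 22 minutes.

the second, by 30 hours 22 minutes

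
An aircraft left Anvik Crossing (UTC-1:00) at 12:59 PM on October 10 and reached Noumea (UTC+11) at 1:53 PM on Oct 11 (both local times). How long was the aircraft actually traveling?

12 hours 54 minutes

Noumea is 12:00 ahead of Anvik Crossing.
Clock-face elapsed time (ignoring zones) is 24 hours 54 minutes.
Actual elapsed = 24 hours 54 minutes − 12:00 = 12 hours 54 minutes.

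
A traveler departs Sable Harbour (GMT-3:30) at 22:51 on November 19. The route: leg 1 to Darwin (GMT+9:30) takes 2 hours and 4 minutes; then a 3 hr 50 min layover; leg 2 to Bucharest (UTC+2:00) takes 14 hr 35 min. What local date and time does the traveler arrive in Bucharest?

Convert departure to UTC: 22:51 + 3:30 = 02:21 UTC on Nov 20.
Add 2 hours and 4 minutes leg 1 → 04:25 UTC.
Add 3 hours 50 minutes layover in Darwin → 08:15 UTC.
Add 14 hours 35 minutes leg 2 → 22:50 UTC.
Bucharest is UTC+2:00, so local arrival = 22:50 + 2:00 = 00:50 on Nov 21.

00:50 on November 21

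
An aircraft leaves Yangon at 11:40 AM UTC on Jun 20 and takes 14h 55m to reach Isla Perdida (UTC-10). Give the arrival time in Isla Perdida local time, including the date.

Departure is given in UTC: 11:40 AM on Jun 20.
Add 14 hours 55 minutes → 2:35 AM UTC (Jun 21).
Isla Perdida is UTC−10:00: 2:35 AM − 10:00 = 4:35 PM on Jun 20.

4:35 PM on June 20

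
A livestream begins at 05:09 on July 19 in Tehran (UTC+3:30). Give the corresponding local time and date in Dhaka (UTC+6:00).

07:39 on July 19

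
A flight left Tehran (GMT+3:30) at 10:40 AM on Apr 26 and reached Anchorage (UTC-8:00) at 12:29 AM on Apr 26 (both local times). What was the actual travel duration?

Departure in UTC: 10:40 AM − 3:30 = 7:10 AM on Apr 26.
Arrival in UTC: 12:29 AM + 8:00 = 8:29 AM on Apr 26.
Elapsed = 8:29 AM − 7:10 AM = 1 hour 19 minutes.

1 hour 19 minutes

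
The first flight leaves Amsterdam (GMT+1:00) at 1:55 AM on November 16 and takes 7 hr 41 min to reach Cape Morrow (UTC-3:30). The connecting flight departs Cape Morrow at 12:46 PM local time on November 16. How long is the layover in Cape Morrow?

Convert departure to UTC: 1:55 AM − 1:00 = 12:55 AM UTC on Nov 16.
Add 7 hours and 41 minutes flight time → 8:36 AM UTC.
Cape Morrow is UTC−3:30, so local arrival = 8:36 AM − 3:30 = 5:06 AM on Nov 16.
Layover = 12:46 PM − 5:06 AM = 7 hours 40 minutes.

7 hours 40 minutes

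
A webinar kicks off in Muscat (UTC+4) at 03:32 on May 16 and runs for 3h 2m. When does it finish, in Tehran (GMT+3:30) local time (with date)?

Convert start to UTC: 03:32 − 4:00 = 23:32 UTC on May 15.
Add 3 hours and 2 minutes duration → 02:34 UTC (May 16).
Tehran is UTC+3:30, so local end time = 02:34 + 3:30 = 06:04 on May 16.

06:04 on May 16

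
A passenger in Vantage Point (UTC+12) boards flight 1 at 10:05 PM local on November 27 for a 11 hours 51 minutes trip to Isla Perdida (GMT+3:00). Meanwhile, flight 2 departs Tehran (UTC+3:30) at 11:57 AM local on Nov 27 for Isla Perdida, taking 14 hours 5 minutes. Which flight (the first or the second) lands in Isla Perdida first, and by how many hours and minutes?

Flight 1 in UTC: 10:05 PM − 12:00 = 10:05 AM on Nov 27.
+11 hours 51 minutes → arrive 9:56 PM UTC on Nov 27.
Flight 2 in UTC: 11:57 AM − 3:30 = 8:27 AM on Nov 27.
+14 hours and 5 minutes → arrive 10:32 PM UTC on Nov 27.
Flight 1 lands earlier by 36 minutes.

the first, by 36 minutes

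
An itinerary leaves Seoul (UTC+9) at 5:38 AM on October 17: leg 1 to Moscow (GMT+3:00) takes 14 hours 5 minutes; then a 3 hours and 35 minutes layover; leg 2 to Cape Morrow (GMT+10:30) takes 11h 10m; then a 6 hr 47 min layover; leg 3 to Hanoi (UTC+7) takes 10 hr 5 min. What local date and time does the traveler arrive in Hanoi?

Convert departure to UTC: 5:38 AM − 9:00 = 8:38 PM UTC on Oct 16.
Add 14 hours 5 minutes leg 1 → 10:43 AM UTC (Oct 17).
Add 3 hours 35 minutes layover in Moscow → 2:18 PM UTC.
Add 11 hours 10 minutes leg 2 → 1:28 AM UTC (Oct 18).
Add 6 hours and 47 minutes layover in Cape Morrow → 8:15 AM UTC.
Add 10 hours 5 minutes leg 3 → 6:20 PM UTC.
Hanoi is UTC+7:00, so local arrival = 6:20 PM + 7:00 = 1:20 AM on Oct 19.

1:20 AM on October 19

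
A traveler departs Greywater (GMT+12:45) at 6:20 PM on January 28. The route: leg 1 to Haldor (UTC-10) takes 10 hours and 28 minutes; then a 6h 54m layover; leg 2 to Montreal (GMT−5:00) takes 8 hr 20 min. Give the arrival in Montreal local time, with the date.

Convert departure to UTC: 6:20 PM − 12:45 = 5:35 AM UTC on Jan 28.
Add 10 hours 28 minutes leg 1 → 4:03 PM UTC.
Add 6 hours 54 minutes layover in Haldor → 10:57 PM UTC.
Add 8 hours 20 minutes leg 2 → 7:17 AM UTC (Jan 29).
Montreal is UTC−5:00, so local arrival = 7:17 AM − 5:00 = 2:17 AM on Jan 29.

2:17 AM on January 29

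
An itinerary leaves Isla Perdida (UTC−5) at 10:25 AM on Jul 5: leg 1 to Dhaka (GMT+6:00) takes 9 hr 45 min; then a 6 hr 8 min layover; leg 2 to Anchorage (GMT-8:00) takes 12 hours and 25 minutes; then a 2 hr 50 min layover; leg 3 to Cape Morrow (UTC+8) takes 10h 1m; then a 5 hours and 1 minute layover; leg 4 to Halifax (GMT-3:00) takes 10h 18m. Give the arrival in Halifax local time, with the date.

Convert departure to UTC: 10:25 AM + 5:00 = 3:25 PM UTC on Jul 5.
Add 9 hours 45 minutes leg 1 → 1:10 AM UTC (Jul 6).
Add 6 hours 8 minutes layover in Dhaka → 7:18 AM UTC.
Add 12 hours 25 minutes leg 2 → 7:43 PM UTC.
Add 2 hours 50 minutes layover in Anchorage → 10:33 PM UTC.
Add 10 hours and 1 minute leg 3 → 8:34 AM UTC (Jul 7).
Add 5 hours and 1 minute layover in Cape Morrow → 1:35 PM UTC.
Add 10 hours 18 minutes leg 4 → 11:53 PM UTC.
Halifax is UTC−3:00, so local arrival = 11:53 PM − 3:00 = 8:53 PM on Jul 7.

8:53 PM on July 7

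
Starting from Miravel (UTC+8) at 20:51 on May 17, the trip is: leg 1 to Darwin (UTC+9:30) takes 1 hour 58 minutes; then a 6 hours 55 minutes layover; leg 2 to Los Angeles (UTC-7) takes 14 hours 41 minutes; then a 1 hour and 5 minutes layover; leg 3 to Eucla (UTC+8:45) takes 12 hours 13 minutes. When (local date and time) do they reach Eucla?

Convert departure to UTC: 20:51 − 8:00 = 12:51 UTC on May 17.
Add 1 hour and 58 minutes leg 1 → 14:49 UTC.
Add 6 hours and 55 minutes layover in Darwin → 21:44 UTC.
Add 14 hours and 41 minutes leg 2 → 12:25 UTC (May 18).
Add 1 hour and 5 minutes layover in Los Angeles → 13:30 UTC.
Add 12 hours 13 minutes leg 3 → 01:43 UTC (May 19).
Eucla is UTC+8:45, so local arrival = 01:43 + 8:45 = 10:28 on May 19.

10:28 on May 19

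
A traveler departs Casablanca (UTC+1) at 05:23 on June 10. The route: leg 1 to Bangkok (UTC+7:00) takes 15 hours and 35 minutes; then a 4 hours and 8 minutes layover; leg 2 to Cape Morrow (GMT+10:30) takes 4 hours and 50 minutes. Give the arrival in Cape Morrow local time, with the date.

15:26 on June 11

Convert departure to UTC: 05:23 − 1:00 = 04:23 UTC on Jun 10.
Add 15 hours and 35 minutes leg 1 → 19:58 UTC.
Add 4 hours and 8 minutes layover in Bangkok → 00:06 UTC (Jun 11).
Add 4 hours and 50 minutes leg 2 → 04:56 UTC.
Cape Morrow is UTC+10:30, so local arrival = 04:56 + 10:30 = 15:26 on Jun 11.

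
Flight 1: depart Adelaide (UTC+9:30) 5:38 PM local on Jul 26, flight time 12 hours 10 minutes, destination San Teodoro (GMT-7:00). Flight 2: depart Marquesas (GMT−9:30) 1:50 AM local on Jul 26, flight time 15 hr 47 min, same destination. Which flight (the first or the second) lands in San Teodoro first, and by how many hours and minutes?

Flight 1 in UTC: 5:38 PM − 9:30 = 8:08 AM on Jul 26.
+12 hours and 10 minutes → arrive 8:18 PM UTC on Jul 26.
Flight 2 in UTC: 1:50 AM + 9:30 = 11:20 AM on Jul 26.
+15 hours 47 minutes → arrive 3:07 AM UTC on Jul 27.
Flight 1 lands earlier by 6 hours 49 minutes.

the first, by 6 hours 49 minutes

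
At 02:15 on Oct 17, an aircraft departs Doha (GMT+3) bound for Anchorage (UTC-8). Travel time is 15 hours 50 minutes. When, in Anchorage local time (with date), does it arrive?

07:05 on Oct 17

Anchorage is 11:00 behind Doha.
After 15 hours and 50 minutes it is 18:05 in Doha.
Shift by the zone difference: 18:05 − 11:00 = 07:05 on Oct 17 in Anchorage.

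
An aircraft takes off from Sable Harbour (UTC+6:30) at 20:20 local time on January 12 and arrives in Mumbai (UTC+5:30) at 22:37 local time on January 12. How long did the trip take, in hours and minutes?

Mumbai is 1:00 behind Sable Harbour.
Clock-face elapsed time (ignoring zones) is 2 hours 17 minutes.
Actual elapsed = 2 hours 17 minutes + 1:00 = 3 hours 17 minutes.

3 hours 17 minutes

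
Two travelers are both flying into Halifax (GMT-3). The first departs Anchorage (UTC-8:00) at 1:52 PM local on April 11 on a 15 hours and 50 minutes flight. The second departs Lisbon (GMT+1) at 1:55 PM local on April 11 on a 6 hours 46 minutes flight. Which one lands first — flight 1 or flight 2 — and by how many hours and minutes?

Flight 1 in UTC: 1:52 PM + 8:00 = 9:52 PM on Apr 11.
+15 hours 50 minutes → arrive 1:42 PM UTC on Apr 12.
Flight 2 in UTC: 1:55 PM − 1:00 = 12:55 PM on Apr 11.
+6 hours and 46 minutes → arrive 7:41 PM UTC on Apr 11.
Flight 2 lands earlier by 18 hours 1 minute.

the second, by 18 hours 1 minute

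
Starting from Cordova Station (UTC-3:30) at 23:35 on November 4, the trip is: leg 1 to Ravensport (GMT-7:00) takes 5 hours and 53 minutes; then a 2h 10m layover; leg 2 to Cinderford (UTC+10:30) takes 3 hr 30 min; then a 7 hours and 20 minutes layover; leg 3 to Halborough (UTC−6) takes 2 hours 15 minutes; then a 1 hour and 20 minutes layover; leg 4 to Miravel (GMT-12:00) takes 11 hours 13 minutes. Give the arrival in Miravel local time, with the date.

00:46 on November 6

Convert departure to UTC: 23:35 + 3:30 = 03:05 UTC on Nov 5.
Add 5 hours 53 minutes leg 1 → 08:58 UTC.
Add 2 hours and 10 minutes layover in Ravensport → 11:08 UTC.
Add 3 hours 30 minutes leg 2 → 14:38 UTC.
Add 7 hours 20 minutes layover in Cinderford → 21:58 UTC.
Add 2 hours and 15 minutes leg 3 → 00:13 UTC (Nov 6).
Add 1 hour 20 minutes layover in Halborough → 01:33 UTC.
Add 11 hours and 13 minutes leg 4 → 12:46 UTC.
Miravel is UTC−12:00, so local arrival = 12:46 − 12:00 = 00:46 on Nov 6.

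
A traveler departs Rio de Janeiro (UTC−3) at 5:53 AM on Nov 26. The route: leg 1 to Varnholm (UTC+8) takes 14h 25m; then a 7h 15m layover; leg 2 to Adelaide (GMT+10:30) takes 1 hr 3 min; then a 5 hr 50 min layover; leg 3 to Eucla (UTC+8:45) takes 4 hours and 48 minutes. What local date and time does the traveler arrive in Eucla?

Convert departure to UTC: 5:53 AM + 3:00 = 8:53 AM UTC on Nov 26.
Add 14 hours and 25 minutes leg 1 → 11:18 PM UTC.
Add 7 hours 15 minutes layover in Varnholm → 6:33 AM UTC (Nov 27).
Add 1 hour 3 minutes leg 2 → 7:36 AM UTC.
Add 5 hours 50 minutes layover in Adelaide → 1:26 PM UTC.
Add 4 hours and 48 minutes leg 3 → 6:14 PM UTC.
Eucla is UTC+8:45, so local arrival = 6:14 PM + 8:45 = 2:59 AM on Nov 28.

2:59 AM on November 28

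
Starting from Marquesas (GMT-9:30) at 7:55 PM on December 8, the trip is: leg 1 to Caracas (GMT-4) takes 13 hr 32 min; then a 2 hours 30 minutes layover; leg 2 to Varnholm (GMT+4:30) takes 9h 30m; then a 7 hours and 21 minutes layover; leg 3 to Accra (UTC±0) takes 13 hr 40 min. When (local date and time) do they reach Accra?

3:58 AM on December 11

Convert departure to UTC: 7:55 PM + 9:30 = 5:25 AM UTC on Dec 9.
Add 13 hours and 32 minutes leg 1 → 6:57 PM UTC.
Add 2 hours 30 minutes layover in Caracas → 9:27 PM UTC.
Add 9 hours 30 minutes leg 2 → 6:57 AM UTC (Dec 10).
Add 7 hours 21 minutes layover in Varnholm → 2:18 PM UTC.
Add 13 hours 40 minutes leg 3 → 3:58 AM UTC (Dec 11).
Accra is UTC+0, so local arrival is the same: 3:58 AM on Dec 11.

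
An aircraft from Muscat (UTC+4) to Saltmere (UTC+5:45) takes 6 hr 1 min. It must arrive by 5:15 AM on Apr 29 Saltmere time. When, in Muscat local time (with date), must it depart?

9:29 PM on April 28

Target arrival in UTC: 5:15 AM − 5:45 = 11:30 PM on Apr 28.
Subtract 6 hours and 1 minute → departure 5:29 PM UTC on Apr 28.
Muscat is UTC+4:00: 5:29 PM + 4:00 = 9:29 PM on Apr 28.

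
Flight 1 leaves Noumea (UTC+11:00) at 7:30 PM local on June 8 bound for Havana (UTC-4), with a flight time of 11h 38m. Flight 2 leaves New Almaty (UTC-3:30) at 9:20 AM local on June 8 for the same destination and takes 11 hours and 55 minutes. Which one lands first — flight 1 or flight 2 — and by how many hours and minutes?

Flight 1 in UTC: 7:30 PM − 11:00 = 8:30 AM on Jun 8.
+11 hours 38 minutes → arrive 8:08 PM UTC on Jun 8.
Flight 2 in UTC: 9:20 AM + 3:30 = 12:50 PM on Jun 8.
+11 hours and 55 minutes → arrive 12:45 AM UTC on Jun 9.
Flight 1 lands earlier by 4 hours 37 minutes.

the first, by 4 hours 37 minutes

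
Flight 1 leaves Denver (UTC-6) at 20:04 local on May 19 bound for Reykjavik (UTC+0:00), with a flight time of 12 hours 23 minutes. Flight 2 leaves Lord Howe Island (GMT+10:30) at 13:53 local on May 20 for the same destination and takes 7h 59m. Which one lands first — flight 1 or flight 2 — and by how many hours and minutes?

the second, by 3 hours 5 minutes

Flight 1 in UTC: 20:04 + 6:00 = 02:04 on May 20.
+12 hours 23 minutes → arrive 14:27 UTC on May 20.
Flight 2 in UTC: 13:53 − 10:30 = 03:23 on May 20.
+7 hours 59 minutes → arrive 11:22 UTC on May 20.
Flight 2 lands earlier by 3 hours 5 minutes.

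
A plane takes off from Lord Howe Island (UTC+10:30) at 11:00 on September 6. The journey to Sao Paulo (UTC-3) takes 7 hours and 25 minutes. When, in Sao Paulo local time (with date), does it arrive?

04:55 on September 6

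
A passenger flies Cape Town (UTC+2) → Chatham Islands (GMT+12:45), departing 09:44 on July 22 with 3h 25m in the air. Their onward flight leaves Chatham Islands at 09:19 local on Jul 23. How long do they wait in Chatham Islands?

Convert departure to UTC: 09:44 − 2:00 = 07:44 UTC on Jul 22.
Add 3 hours and 25 minutes flight time → 11:09 UTC.
Chatham Islands is UTC+12:45, so local arrival = 11:09 + 12:45 = 23:54 on Jul 22.
Layover = 09:19 − 23:54 (+1 day) = 9 hours 25 minutes.

9 hours 25 minutes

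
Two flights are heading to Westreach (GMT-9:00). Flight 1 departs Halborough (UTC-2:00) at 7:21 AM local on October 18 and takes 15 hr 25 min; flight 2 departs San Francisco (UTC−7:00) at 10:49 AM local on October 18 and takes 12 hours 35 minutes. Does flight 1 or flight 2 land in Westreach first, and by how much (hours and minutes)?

the first, by 5 hours 38 minutes

Flight 1 in UTC: 7:21 AM + 2:00 = 9:21 AM on Oct 18.
+15 hours and 25 minutes → arrive 12:46 AM UTC on Oct 19.
Flight 2 in UTC: 10:49 AM + 7:00 = 5:49 PM on Oct 18.
+12 hours and 35 minutes → arrive 6:24 AM UTC on Oct 19.
Flight 1 lands earlier by 5 hours 38 minutes.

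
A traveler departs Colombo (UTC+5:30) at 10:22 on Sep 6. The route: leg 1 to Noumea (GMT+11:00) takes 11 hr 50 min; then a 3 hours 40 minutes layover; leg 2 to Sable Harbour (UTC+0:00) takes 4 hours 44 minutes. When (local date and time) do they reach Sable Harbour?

Convert departure to UTC: 10:22 − 5:30 = 04:52 UTC on Sep 6.
Add 11 hours 50 minutes leg 1 → 16:42 UTC.
Add 3 hours and 40 minutes layover in Noumea → 20:22 UTC.
Add 4 hours 44 minutes leg 2 → 01:06 UTC (Sep 7).
Sable Harbour is UTC+0, so local arrival is the same: 01:06 on Sep 7.

01:06 on Sep 7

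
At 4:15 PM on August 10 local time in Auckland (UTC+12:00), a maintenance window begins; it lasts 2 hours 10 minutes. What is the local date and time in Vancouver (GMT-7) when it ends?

Convert start to UTC: 4:15 PM − 12:00 = 4:15 AM UTC on Aug 10.
Add 2 hours and 10 minutes duration → 6:25 AM UTC.
Vancouver is UTC−7:00, so local end time = 6:25 AM − 7:00 = 11:25 PM on Aug 9.

11:25 PM on August 9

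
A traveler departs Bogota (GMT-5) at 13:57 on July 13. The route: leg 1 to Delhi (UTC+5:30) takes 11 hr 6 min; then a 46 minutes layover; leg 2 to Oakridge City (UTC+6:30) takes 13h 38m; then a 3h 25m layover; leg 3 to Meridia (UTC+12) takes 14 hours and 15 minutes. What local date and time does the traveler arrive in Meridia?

Convert departure to UTC: 13:57 + 5:00 = 18:57 UTC on Jul 13.
Add 11 hours and 6 minutes leg 1 → 06:03 UTC (Jul 14).
Add 46 minutes layover in Delhi → 06:49 UTC.
Add 13 hours 38 minutes leg 2 → 20:27 UTC.
Add 3 hours 25 minutes layover in Oakridge City → 23:52 UTC.
Add 14 hours and 15 minutes leg 3 → 14:07 UTC (Jul 15).
Meridia is UTC+12:00, so local arrival = 14:07 + 12:00 = 02:07 on Jul 16.

02:07 on July 16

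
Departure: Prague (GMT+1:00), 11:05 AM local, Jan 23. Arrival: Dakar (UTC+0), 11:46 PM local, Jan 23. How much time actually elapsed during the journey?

13 hours 41 minutes

Departure in UTC: 11:05 AM − 1:00 = 10:05 AM on Jan 23.
Arrival is already UTC: 11:46 PM on Jan 23.
Elapsed = 11:46 PM − 10:05 AM = 13 hours 41 minutes.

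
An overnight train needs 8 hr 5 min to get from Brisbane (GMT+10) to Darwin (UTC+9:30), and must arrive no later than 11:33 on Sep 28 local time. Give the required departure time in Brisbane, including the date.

03:58 on September 28

Target arrival in UTC: 11:33 − 9:30 = 02:03 on Sep 28.
Subtract 8 hours 5 minutes → departure 17:58 UTC on Sep 27.
Brisbane is UTC+10:00: 17:58 + 10:00 = 03:58 on Sep 28.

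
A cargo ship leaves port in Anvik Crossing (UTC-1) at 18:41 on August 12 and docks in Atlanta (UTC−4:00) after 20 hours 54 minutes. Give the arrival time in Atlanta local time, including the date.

12:35 on Aug 13

Convert departure to UTC: 18:41 + 1:00 = 19:41 UTC on Aug 12.
Add 20 hours and 54 minutes travel time → 16:35 UTC (Aug 13).
Atlanta is UTC−4:00, so local arrival = 16:35 − 4:00 = 12:35 on Aug 13.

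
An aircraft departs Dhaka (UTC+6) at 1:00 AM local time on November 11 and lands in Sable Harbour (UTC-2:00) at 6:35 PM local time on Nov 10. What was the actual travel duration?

Departure in UTC: 1:00 AM − 6:00 = 7:00 PM on Nov 10.
Arrival in UTC: 6:35 PM + 2:00 = 8:35 PM on Nov 10.
Elapsed = 8:35 PM − 7:00 PM = 1 hour 35 minutes.

1 hour 35 minutes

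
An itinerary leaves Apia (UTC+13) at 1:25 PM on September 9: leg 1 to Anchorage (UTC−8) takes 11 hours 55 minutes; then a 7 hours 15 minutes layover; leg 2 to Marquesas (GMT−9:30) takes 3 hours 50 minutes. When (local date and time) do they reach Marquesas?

Convert departure to UTC: 1:25 PM − 13:00 = 12:25 AM UTC on Sep 9.
Add 11 hours 55 minutes leg 1 → 12:20 PM UTC.
Add 7 hours 15 minutes layover in Anchorage → 7:35 PM UTC.
Add 3 hours and 50 minutes leg 2 → 11:25 PM UTC.
Marquesas is UTC−9:30, so local arrival = 11:25 PM − 9:30 = 1:55 PM on Sep 9.

1:55 PM on Sep 9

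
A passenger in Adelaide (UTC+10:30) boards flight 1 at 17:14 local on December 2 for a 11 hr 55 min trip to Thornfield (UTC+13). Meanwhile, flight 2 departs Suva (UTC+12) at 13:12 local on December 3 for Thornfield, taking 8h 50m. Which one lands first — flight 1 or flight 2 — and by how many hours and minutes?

the first, by 15 hours 23 minutes

Flight 1 in UTC: 17:14 − 10:30 = 06:44 on Dec 2.
+11 hours and 55 minutes → arrive 18:39 UTC on Dec 2.
Flight 2 in UTC: 13:12 − 12:00 = 01:12 on Dec 3.
+8 hours and 50 minutes → arrive 10:02 UTC on Dec 3.
Flight 1 lands earlier by 15 hours 23 minutes.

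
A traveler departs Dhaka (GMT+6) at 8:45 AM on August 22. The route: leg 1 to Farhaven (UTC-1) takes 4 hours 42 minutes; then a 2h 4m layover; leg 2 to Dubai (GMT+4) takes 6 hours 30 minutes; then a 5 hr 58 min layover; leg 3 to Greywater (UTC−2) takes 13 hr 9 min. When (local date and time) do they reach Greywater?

Convert departure to UTC: 8:45 AM − 6:00 = 2:45 AM UTC on Aug 22.
Add 4 hours and 42 minutes leg 1 → 7:27 AM UTC.
Add 2 hours and 4 minutes layover in Farhaven → 9:31 AM UTC.
Add 6 hours 30 minutes leg 2 → 4:01 PM UTC.
Add 5 hours and 58 minutes layover in Dubai → 9:59 PM UTC.
Add 13 hours and 9 minutes leg 3 → 11:08 AM UTC (Aug 23).
Greywater is UTC−2:00, so local arrival = 11:08 AM − 2:00 = 9:08 AM on Aug 23.

9:08 AM on August 23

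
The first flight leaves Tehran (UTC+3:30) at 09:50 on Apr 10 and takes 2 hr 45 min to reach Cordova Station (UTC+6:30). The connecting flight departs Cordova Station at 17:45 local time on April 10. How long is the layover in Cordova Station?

Convert departure to UTC: 09:50 − 3:30 = 06:20 UTC on Apr 10.
Add 2 hours and 45 minutes flight time → 09:05 UTC.
Cordova Station is UTC+6:30, so local arrival = 09:05 + 6:30 = 15:35 on Apr 10.
Layover = 17:45 − 15:35 = 2 hours 10 minutes.

2 hours 10 minutes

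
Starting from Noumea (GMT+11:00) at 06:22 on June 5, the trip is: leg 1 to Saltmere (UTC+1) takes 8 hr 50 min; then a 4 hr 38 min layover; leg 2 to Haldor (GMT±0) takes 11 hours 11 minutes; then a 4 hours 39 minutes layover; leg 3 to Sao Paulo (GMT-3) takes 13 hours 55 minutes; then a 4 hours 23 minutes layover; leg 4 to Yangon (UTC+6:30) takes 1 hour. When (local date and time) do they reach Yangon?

Convert departure to UTC: 06:22 − 11:00 = 19:22 UTC on Jun 4.
Add 8 hours and 50 minutes leg 1 → 04:12 UTC (Jun 5).
Add 4 hours 38 minutes layover in Saltmere → 08:50 UTC.
Add 11 hours 11 minutes leg 2 → 20:01 UTC.
Add 4 hours and 39 minutes layover in Haldor → 00:40 UTC (Jun 6).
Add 13 hours 55 minutes leg 3 → 14:35 UTC.
Add 4 hours and 23 minutes layover in Sao Paulo → 18:58 UTC.
Add 1 hour leg 4 → 19:58 UTC.
Yangon is UTC+6:30, so local arrival = 19:58 + 6:30 = 02:28 on Jun 7.

02:28 on June 7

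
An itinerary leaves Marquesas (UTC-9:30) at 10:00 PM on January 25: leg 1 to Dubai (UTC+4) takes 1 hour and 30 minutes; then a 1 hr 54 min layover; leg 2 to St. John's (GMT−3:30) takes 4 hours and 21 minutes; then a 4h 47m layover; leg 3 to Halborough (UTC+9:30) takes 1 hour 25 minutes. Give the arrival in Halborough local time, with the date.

6:57 AM on Jan 27

Convert departure to UTC: 10:00 PM + 9:30 = 7:30 AM UTC on Jan 26.
Add 1 hour and 30 minutes leg 1 → 9:00 AM UTC.
Add 1 hour and 54 minutes layover in Dubai → 10:54 AM UTC.
Add 4 hours and 21 minutes leg 2 → 3:15 PM UTC.
Add 4 hours and 47 minutes layover in St. John's → 8:02 PM UTC.
Add 1 hour and 25 minutes leg 3 → 9:27 PM UTC.
Halborough is UTC+9:30, so local arrival = 9:27 PM + 9:30 = 6:57 AM on Jan 27.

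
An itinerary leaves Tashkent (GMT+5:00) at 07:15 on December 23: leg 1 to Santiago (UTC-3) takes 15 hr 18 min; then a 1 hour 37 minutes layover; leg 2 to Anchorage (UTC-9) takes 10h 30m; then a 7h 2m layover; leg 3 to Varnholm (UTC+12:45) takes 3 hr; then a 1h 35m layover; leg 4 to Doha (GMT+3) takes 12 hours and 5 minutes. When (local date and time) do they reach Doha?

Convert departure to UTC: 07:15 − 5:00 = 02:15 UTC on Dec 23.
Add 15 hours 18 minutes leg 1 → 17:33 UTC.
Add 1 hour and 37 minutes layover in Santiago → 19:10 UTC.
Add 10 hours 30 minutes leg 2 → 05:40 UTC (Dec 24).
Add 7 hours and 2 minutes layover in Anchorage → 12:42 UTC.
Add 3 hours leg 3 → 15:42 UTC.
Add 1 hour 35 minutes layover in Varnholm → 17:17 UTC.
Add 12 hours and 5 minutes leg 4 → 05:22 UTC (Dec 25).
Doha is UTC+3:00, so local arrival = 05:22 + 3:00 = 08:22 on Dec 25.

08:22 on Dec 25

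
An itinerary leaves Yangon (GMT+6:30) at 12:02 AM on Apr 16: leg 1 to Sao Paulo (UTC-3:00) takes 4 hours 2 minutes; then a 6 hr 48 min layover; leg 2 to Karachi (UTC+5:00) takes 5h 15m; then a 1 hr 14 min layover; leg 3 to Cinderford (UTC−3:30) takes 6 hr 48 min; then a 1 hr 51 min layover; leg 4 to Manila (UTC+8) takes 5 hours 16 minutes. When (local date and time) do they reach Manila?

8:46 AM on April 17

Convert departure to UTC: 12:02 AM − 6:30 = 5:32 PM UTC on Apr 15.
Add 4 hours and 2 minutes leg 1 → 9:34 PM UTC.
Add 6 hours 48 minutes layover in Sao Paulo → 4:22 AM UTC (Apr 16).
Add 5 hours 15 minutes leg 2 → 9:37 AM UTC.
Add 1 hour 14 minutes layover in Karachi → 10:51 AM UTC.
Add 6 hours and 48 minutes leg 3 → 5:39 PM UTC.
Add 1 hour and 51 minutes layover in Cinderford → 7:30 PM UTC.
Add 5 hours 16 minutes leg 4 → 12:46 AM UTC (Apr 17).
Manila is UTC+8:00, so local arrival = 12:46 AM + 8:00 = 8:46 AM on Apr 17.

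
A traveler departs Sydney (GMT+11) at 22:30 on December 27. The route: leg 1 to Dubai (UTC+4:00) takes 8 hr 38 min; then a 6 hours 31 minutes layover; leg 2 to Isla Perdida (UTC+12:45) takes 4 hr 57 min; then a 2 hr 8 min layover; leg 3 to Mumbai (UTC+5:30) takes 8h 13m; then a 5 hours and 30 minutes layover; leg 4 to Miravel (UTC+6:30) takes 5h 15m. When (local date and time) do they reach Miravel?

11:12 on December 29

Convert departure to UTC: 22:30 − 11:00 = 11:30 UTC on Dec 27.
Add 8 hours 38 minutes leg 1 → 20:08 UTC.
Add 6 hours and 31 minutes layover in Dubai → 02:39 UTC (Dec 28).
Add 4 hours 57 minutes leg 2 → 07:36 UTC.
Add 2 hours 8 minutes layover in Isla Perdida → 09:44 UTC.
Add 8 hours 13 minutes leg 3 → 17:57 UTC.
Add 5 hours and 30 minutes layover in Mumbai → 23:27 UTC.
Add 5 hours and 15 minutes leg 4 → 04:42 UTC (Dec 29).
Miravel is UTC+6:30, so local arrival = 04:42 + 6:30 = 11:12 on Dec 29.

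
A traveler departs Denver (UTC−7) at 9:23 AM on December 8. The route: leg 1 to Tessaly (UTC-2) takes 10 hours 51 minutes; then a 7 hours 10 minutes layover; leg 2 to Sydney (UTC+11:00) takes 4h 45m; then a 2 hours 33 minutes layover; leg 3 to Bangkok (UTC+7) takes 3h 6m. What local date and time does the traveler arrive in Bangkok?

Convert departure to UTC: 9:23 AM + 7:00 = 4:23 PM UTC on Dec 8.
Add 10 hours 51 minutes leg 1 → 3:14 AM UTC (Dec 9).
Add 7 hours 10 minutes layover in Tessaly → 10:24 AM UTC.
Add 4 hours 45 minutes leg 2 → 3:09 PM UTC.
Add 2 hours and 33 minutes layover in Sydney → 5:42 PM UTC.
Add 3 hours and 6 minutes leg 3 → 8:48 PM UTC.
Bangkok is UTC+7:00, so local arrival = 8:48 PM + 7:00 = 3:48 AM on Dec 10.

3:48 AM on December 10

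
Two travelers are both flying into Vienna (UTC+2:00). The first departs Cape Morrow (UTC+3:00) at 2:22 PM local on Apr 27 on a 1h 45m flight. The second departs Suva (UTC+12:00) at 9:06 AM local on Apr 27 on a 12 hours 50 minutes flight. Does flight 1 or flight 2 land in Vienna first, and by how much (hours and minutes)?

the second, by 3 hours 11 minutes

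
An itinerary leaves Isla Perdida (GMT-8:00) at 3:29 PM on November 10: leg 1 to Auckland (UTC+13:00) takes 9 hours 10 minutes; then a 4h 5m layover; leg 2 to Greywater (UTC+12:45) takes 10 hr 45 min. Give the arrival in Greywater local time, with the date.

12:14 PM on Nov 12

Convert departure to UTC: 3:29 PM + 8:00 = 11:29 PM UTC on Nov 10.
Add 9 hours and 10 minutes leg 1 → 8:39 AM UTC (Nov 11).
Add 4 hours 5 minutes layover in Auckland → 12:44 PM UTC.
Add 10 hours and 45 minutes leg 2 → 11:29 PM UTC.
Greywater is UTC+12:45, so local arrival = 11:29 PM + 12:45 = 12:14 PM on Nov 12.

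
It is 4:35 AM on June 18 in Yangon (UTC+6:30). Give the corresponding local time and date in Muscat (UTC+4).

Muscat is 2:30 behind Yangon.
Shift by the zone difference: 4:35 AM − 2:30 = 2:05 AM on Jun 18 in Muscat.

2:05 AM on Jun 18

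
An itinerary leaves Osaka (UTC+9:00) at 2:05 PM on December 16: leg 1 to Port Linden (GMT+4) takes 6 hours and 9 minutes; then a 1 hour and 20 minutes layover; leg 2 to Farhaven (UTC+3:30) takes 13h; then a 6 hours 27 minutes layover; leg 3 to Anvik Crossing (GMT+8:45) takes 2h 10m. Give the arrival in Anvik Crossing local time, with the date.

Convert departure to UTC: 2:05 PM − 9:00 = 5:05 AM UTC on Dec 16.
Add 6 hours and 9 minutes leg 1 → 11:14 AM UTC.
Add 1 hour and 20 minutes layover in Port Linden → 12:34 PM UTC.
Add 13 hours leg 2 → 1:34 AM UTC (Dec 17).
Add 6 hours and 27 minutes layover in Farhaven → 8:01 AM UTC.
Add 2 hours and 10 minutes leg 3 → 10:11 AM UTC.
Anvik Crossing is UTC+8:45, so local arrival = 10:11 AM + 8:45 = 6:56 PM on Dec 17.

6:56 PM on December 17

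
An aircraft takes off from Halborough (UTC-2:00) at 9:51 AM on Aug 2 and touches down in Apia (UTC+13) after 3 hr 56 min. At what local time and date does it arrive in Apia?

4:47 AM on August 3

Convert departure to UTC: 9:51 AM + 2:00 = 11:51 AM UTC on Aug 2.
Add 3 hours and 56 minutes travel time → 3:47 PM UTC.
Apia is UTC+13:00, so local arrival = 3:47 PM + 13:00 = 4:47 AM on Aug 3.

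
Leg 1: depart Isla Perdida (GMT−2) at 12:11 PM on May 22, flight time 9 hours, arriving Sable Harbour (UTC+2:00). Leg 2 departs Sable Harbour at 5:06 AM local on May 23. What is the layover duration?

Convert departure to UTC: 12:11 PM + 2:00 = 2:11 PM UTC on May 22.
Add 9 hours flight time → 11:11 PM UTC.
Sable Harbour is UTC+2:00, so local arrival = 11:11 PM + 2:00 = 1:11 AM on May 23.
Layover = 5:06 AM − 1:11 AM = 3 hours 55 minutes.

3 hours 55 minutes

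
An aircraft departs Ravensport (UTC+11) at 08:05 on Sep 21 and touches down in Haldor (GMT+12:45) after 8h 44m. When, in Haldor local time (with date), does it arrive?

Convert departure to UTC: 08:05 − 11:00 = 21:05 UTC on Sep 20.
Add 8 hours 44 minutes travel time → 05:49 UTC (Sep 21).
Haldor is UTC+12:45, so local arrival = 05:49 + 12:45 = 18:34 on Sep 21.

18:34 on Sep 21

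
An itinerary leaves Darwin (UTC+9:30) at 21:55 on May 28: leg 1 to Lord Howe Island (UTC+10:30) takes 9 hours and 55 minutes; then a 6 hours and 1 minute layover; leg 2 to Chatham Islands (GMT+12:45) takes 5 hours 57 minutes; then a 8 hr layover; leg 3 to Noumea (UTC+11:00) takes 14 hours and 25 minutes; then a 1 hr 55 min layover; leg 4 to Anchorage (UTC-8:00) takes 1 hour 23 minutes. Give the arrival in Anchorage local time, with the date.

04:01 on May 30

Convert departure to UTC: 21:55 − 9:30 = 12:25 UTC on May 28.
Add 9 hours and 55 minutes leg 1 → 22:20 UTC.
Add 6 hours 1 minute layover in Lord Howe Island → 04:21 UTC (May 29).
Add 5 hours and 57 minutes leg 2 → 10:18 UTC.
Add 8 hours layover in Chatham Islands → 18:18 UTC.
Add 14 hours 25 minutes leg 3 → 08:43 UTC (May 30).
Add 1 hour and 55 minutes layover in Noumea → 10:38 UTC.
Add 1 hour and 23 minutes leg 4 → 12:01 UTC.
Anchorage is UTC−8:00, so local arrival = 12:01 − 8:00 = 04:01 on May 30.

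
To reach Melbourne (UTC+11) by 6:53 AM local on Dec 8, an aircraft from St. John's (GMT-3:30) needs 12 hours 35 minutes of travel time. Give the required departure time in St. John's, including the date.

3:48 AM on Dec 7

Target arrival in UTC: 6:53 AM − 11:00 = 7:53 PM on Dec 7.
Subtract 12 hours and 35 minutes → departure 7:18 AM UTC on Dec 7.
St. John's is UTC−3:30: 7:18 AM − 3:30 = 3:48 AM on Dec 7.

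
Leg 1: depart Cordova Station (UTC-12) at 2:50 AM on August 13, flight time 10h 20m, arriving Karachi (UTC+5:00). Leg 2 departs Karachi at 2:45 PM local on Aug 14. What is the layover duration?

8 hours 35 minutes

Convert departure to UTC: 2:50 AM + 12:00 = 2:50 PM UTC on Aug 13.
Add 10 hours 20 minutes flight time → 1:10 AM UTC (Aug 14).
Karachi is UTC+5:00, so local arrival = 1:10 AM + 5:00 = 6:10 AM on Aug 14.
Layover = 2:45 PM − 6:10 AM = 8 hours 35 minutes.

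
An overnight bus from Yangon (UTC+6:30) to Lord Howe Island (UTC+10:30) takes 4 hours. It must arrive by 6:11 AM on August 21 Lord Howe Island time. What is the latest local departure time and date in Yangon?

10:11 PM on August 20

Target arrival in UTC: 6:11 AM − 10:30 = 7:41 PM on Aug 20.
Subtract 4 hours → departure 3:41 PM UTC on Aug 20.
Yangon is UTC+6:30: 3:41 PM + 6:30 = 10:11 PM on Aug 20.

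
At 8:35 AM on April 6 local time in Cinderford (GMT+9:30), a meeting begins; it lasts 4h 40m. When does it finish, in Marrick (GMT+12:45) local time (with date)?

4:30 PM on Apr 6

Convert start to UTC: 8:35 AM − 9:30 = 11:05 PM UTC on Apr 5.
Add 4 hours and 40 minutes duration → 3:45 AM UTC (Apr 6).
Marrick is UTC+12:45, so local end time = 3:45 AM + 12:45 = 4:30 PM on Apr 6.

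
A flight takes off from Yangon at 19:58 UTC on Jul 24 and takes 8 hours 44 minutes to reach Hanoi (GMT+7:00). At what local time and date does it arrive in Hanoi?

Departure is given in UTC: 19:58 on Jul 24.
Add 8 hours and 44 minutes → 04:42 UTC (Jul 25).
Hanoi is UTC+7:00: 04:42 + 7:00 = 11:42 on Jul 25.

11:42 on July 25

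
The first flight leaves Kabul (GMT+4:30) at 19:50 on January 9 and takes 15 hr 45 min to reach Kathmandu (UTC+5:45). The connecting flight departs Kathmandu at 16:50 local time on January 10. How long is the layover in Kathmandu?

4 hours

Convert departure to UTC: 19:50 − 4:30 = 15:20 UTC on Jan 9.
Add 15 hours 45 minutes flight time → 07:05 UTC (Jan 10).
Kathmandu is UTC+5:45, so local arrival = 07:05 + 5:45 = 12:50 on Jan 10.
Layover = 16:50 − 12:50 = 4 hours.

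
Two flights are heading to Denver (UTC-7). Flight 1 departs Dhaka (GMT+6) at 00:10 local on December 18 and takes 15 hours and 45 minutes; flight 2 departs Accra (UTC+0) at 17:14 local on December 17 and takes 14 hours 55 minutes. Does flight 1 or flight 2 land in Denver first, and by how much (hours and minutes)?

Flight 1 in UTC: 00:10 − 6:00 = 18:10 on Dec 17.
+15 hours and 45 minutes → arrive 09:55 UTC on Dec 18.
Flight 2 departs at 17:14 UTC (Dec 17).
+14 hours and 55 minutes → arrive 08:09 UTC on Dec 18.
Flight 2 lands earlier by 1 hour 46 minutes.

the second, by 1 hour 46 minutes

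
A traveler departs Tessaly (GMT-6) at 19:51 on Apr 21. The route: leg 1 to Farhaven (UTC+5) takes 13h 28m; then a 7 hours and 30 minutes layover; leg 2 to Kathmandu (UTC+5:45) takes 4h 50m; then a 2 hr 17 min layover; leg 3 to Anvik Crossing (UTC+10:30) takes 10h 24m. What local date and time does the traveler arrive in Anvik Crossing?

02:50 on April 24

Convert departure to UTC: 19:51 + 6:00 = 01:51 UTC on Apr 22.
Add 13 hours and 28 minutes leg 1 → 15:19 UTC.
Add 7 hours and 30 minutes layover in Farhaven → 22:49 UTC.
Add 4 hours and 50 minutes leg 2 → 03:39 UTC (Apr 23).
Add 2 hours 17 minutes layover in Kathmandu → 05:56 UTC.
Add 10 hours and 24 minutes leg 3 → 16:20 UTC.
Anvik Crossing is UTC+10:30, so local arrival = 16:20 + 10:30 = 02:50 on Apr 24.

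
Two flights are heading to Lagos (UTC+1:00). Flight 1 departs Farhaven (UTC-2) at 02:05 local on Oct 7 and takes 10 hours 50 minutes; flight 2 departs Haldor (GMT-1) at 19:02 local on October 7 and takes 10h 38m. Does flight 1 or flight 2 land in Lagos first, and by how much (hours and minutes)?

the first, by 15 hours 45 minutes

Flight 1 in UTC: 02:05 + 2:00 = 04:05 on Oct 7.
+10 hours and 50 minutes → arrive 14:55 UTC on Oct 7.
Flight 2 in UTC: 19:02 + 1:00 = 20:02 on Oct 7.
+10 hours and 38 minutes → arrive 06:40 UTC on Oct 8.
Flight 1 lands earlier by 15 hours 45 minutes.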